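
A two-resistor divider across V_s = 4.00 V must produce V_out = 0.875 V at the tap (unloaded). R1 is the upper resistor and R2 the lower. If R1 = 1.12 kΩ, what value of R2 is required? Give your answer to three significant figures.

R2 ≈ 0.314 kΩ

The divider ratio is R2/(R1+R2) = 0.875/4.00 = 0.2188.
R2 = R1 · 0.2188/(1 − 0.2188) = 0.3136 kΩ.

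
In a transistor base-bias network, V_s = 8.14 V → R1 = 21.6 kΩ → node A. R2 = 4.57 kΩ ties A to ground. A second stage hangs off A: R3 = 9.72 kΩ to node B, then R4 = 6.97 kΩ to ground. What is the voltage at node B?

The second stage (R3 + R4 = 16.69 kΩ) loads node A in parallel with R2.
Effective lower resistance at A: R2 ‖ 16.69 = 3.588 kΩ.
First divider: V_A = V_s · 3.588/(21.6 + 3.588) = 1.159 V.
V_B = V_A × 0.4176 = 0.4842 V.

V_B ≈ 0.484 V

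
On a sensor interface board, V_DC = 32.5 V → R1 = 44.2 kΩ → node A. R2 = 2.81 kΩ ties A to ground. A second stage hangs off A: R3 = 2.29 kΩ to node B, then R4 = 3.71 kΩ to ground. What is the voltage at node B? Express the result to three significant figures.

V_B ≈ 0.834 V

Node A sees R2 in parallel with the series input of stage 2, R3 + R4 = 6.000 kΩ.
R2 ‖ (R3+R4) = 1.914 kΩ.
First divider: V_A = V_DC · 1.914/(44.2 + 1.914) = 1.349 V.
V_B = V_A × 0.6183 = 0.8340 V.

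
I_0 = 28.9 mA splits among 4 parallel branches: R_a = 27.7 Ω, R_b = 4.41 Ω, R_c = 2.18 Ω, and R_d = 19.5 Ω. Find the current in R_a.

ΣG = 1/27.7 + 1/4.41 + 1/2.18 + 1/19.5 = 0.7729.
R_a takes the fraction G_k/ΣG = 0.03610/0.7729 = 0.04671, so I = 28.9 × 0.04671 = 1.350 mA.

I ≈ 1.35 mA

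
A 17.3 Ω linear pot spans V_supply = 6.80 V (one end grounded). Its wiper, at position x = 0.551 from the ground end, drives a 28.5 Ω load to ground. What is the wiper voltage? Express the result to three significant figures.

The pot divides into 7.768 Ω above the wiper and 9.532 Ω below.
Lower segment in parallel with the load: 9.532 ‖ 28.5 = 7.143 Ω.
Then V_out = V_supply · 7.143/(7.768 + 7.143) = 3.258 V.

V_out ≈ 3.26 V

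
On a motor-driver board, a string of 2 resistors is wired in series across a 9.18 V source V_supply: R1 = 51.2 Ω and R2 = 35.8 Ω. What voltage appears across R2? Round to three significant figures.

V ≈ 3.78 V

ΣR = 51.2 + 35.8 = 87.00 Ω.
By the voltage-divider rule, V = 9.18 × 35.80/87.00 = 3.778 V.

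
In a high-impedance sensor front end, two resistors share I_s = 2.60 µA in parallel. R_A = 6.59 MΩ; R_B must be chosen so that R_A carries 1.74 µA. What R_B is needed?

R_B ≈ 13.3 MΩ

Two-branch current divider: I_A = I_s · R_B/(R_A + R_B).
1.74/2.60 = R_B/(R_A + R_B) → R_B = R_A · (0.6692)/(1 − 0.6692) = 6.59 × 2.023 = 13.33 MΩ.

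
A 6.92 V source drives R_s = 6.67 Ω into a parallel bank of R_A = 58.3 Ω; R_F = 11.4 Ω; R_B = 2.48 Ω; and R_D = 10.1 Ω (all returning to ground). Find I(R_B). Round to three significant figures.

I ≈ 0.553 A

Equivalent of the parallel group: R_p = 1.647 Ω.
V_A = 6.92 × 1.647/8.317 = 1.370 V.
I(R_B) = V_A / R_B = 1.370/2.48 = 0.5526 A.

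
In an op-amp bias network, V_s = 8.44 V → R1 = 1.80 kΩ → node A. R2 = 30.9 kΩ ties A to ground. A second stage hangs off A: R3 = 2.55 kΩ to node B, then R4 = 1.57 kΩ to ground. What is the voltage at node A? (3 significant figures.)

Node A sees R2 in parallel with the series input of stage 2, R3 + R4 = 4.120 kΩ.
Effective lower resistance at A: R2 ‖ 4.120 = 3.635 kΩ.
So V_A = 8.44 × 0.6688 = 5.645 V.

V_A ≈ 5.64 V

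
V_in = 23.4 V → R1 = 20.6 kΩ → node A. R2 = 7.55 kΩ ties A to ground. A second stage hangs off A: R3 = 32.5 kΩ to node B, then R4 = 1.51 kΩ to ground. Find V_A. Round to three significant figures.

The second stage (R3 + R4 = 34.01 kΩ) loads node A in parallel with R2.
Effective lower resistance at A: R2 ‖ 34.01 = 6.178 kΩ.
So V_A = 23.4 × 0.2307 = 5.399 V.

V_A ≈ 5.40 V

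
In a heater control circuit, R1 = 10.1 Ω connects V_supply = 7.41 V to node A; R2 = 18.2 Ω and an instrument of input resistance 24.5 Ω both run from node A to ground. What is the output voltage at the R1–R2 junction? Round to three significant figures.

First combine the lower leg with the load: R2 ‖ R_L = 10.44 Ω.
Now apply the divider: V_out = 7.41 × 0.5083 = 3.767 V.

V_out ≈ 3.77 V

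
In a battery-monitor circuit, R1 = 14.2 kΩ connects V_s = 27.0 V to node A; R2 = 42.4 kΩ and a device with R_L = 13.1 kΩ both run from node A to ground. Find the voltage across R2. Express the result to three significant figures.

R2 ‖ R_L = (42.4 × 13.1)/(42.4 + 13.1) = 10.01 kΩ.
Voltage divider with the loaded lower leg: V_out = 27.0 × 10.01/(14.2 + 10.01) = 27.0 × 0.4134 = 11.16 V.

V_out ≈ 11.2 V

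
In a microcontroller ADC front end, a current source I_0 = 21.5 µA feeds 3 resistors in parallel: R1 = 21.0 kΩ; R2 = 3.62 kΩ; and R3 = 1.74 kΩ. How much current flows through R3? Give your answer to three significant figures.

I ≈ 13.8 µA

Total conductance ΣG = 1/21.0 + 1/3.62 + 1/1.74 = 0.8986 (units of 1/kΩ).
R3 takes the fraction G_k/ΣG = 0.5747/0.8986 = 0.6396, so I = 21.5 × 0.6396 = 13.75 µA.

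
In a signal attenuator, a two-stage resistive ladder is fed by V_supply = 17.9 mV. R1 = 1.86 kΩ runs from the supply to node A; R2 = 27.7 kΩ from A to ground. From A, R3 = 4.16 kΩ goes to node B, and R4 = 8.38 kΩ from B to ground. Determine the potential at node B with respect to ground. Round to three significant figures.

The second stage (R3 + R4 = 12.54 kΩ) loads node A in parallel with R2.
R2 ‖ (R3+R4) = 8.632 kΩ.
First divider: V_A = V_supply · 8.632/(1.86 + 8.632) = 14.73 mV.
Then the unloaded second divider: V_B = V_A × R4/(R3+R4) = 14.73 × 0.6683 = 9.841 mV.

V_B ≈ 9.84 mV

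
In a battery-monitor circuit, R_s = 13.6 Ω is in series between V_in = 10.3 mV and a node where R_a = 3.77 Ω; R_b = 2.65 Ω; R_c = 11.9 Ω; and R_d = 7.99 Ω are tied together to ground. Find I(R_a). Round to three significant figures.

Equivalent of the parallel group: R_p = 1.174 Ω.
V_A = 10.3 × 1.174/14.77 = 0.8185 mV.
I(R_a) = V_A / R_a = 0.8185/3.77 = 0.2171 mA.
(Equivalently: I_total = 0.6972 mA, then current-divider fraction G_k/ΣG = 0.3114.)

I ≈ 0.217 mA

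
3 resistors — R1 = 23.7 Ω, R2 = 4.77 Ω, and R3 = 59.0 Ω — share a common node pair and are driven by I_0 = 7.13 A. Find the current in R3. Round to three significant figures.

I ≈ 0.450 A

Total conductance ΣG = 1/23.7 + 1/4.77 + 1/59.0 = 0.2688 (units of 1/Ω).
Current divider: I(R3) = I_0 · G_k/ΣG = 7.13 × (0.01695/0.2688) = 7.13 × 0.06306 = 0.4496 A.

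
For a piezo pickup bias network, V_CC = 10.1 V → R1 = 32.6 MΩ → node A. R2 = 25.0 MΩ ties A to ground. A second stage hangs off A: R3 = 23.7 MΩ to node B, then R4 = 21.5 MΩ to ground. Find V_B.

The second stage (R3 + R4 = 45.20 MΩ) loads node A in parallel with R2.
Effective lower resistance at A: R2 ‖ 45.20 = 16.10 MΩ.
First divider: V_A = V_CC · 16.10/(32.6 + 16.10) = 3.339 V.
Stage 2 is unloaded, so V_B = V_A · R4/(R3+R4) = 3.339 × 21.5/45.20 = 1.588 V.

V_B ≈ 1.59 V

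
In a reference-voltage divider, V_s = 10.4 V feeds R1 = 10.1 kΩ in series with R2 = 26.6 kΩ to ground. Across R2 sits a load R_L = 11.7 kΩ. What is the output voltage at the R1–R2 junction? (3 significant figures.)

V_out ≈ 4.64 V

The load sits in parallel with R2, giving an effective lower resistance R2' = R2·R_L/(R2+R_L) = 8.126 kΩ.
Now apply the divider: V_out = 10.4 × 0.4458 = 4.637 V.
(Unloaded it would be 7.54 V; the load pulls it down.)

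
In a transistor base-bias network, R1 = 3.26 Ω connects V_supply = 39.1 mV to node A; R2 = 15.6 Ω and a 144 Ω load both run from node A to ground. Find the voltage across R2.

R2 ‖ R_L = (15.6 × 144)/(15.6 + 144) = 14.08 Ω.
Then V_out = V_supply · R2'/(R1 + R2') = 39.1 × 14.08/17.34 = 31.75 mV.

V_out ≈ 31.7 mV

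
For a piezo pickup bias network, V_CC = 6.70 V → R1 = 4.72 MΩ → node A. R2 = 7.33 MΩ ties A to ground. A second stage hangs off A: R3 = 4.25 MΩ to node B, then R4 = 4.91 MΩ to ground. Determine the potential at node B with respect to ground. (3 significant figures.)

V_B ≈ 1.66 V

Node A sees R2 in parallel with the series input of stage 2, R3 + R4 = 9.160 MΩ.
Effective lower resistance at A: R2 ‖ 9.160 = 4.072 MΩ.
First divider: V_A = V_CC · 4.072/(4.72 + 4.072) = 3.103 V.
Then the unloaded second divider: V_B = V_A × R4/(R3+R4) = 3.103 × 0.5360 = 1.663 V.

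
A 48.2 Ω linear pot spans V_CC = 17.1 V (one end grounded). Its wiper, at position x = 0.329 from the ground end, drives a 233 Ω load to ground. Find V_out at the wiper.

The pot divides into 32.34 Ω above the wiper and 15.86 Ω below.
R_L loads the lower segment: effective lower R = 14.85 Ω.
Loaded-divider output: V_out = 17.1 × 0.3146 = 5.380 V.
(Unloaded: V_out = x·V_CC = 5.63 V.)

V_out ≈ 5.38 V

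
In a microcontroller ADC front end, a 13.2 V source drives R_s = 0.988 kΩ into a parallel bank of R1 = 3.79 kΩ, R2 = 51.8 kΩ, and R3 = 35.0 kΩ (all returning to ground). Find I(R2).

Parallel bank: R_p = 1/(1/3.79 + 1/51.8 + 1/35.0) = 3.208 kΩ.
V_A by voltage divider: V_A = 13.2 × 3.208/(0.988 + 3.208) = 10.09 V.
I(R2) = V_A / R2 = 10.09/51.8 = 0.1948 mA.

I ≈ 0.195 mA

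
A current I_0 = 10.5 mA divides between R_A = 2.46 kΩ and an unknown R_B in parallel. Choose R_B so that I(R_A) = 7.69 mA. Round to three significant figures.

R_B ≈ 6.73 kΩ

Two-branch current divider: I_A = I_0 · R_B/(R_A + R_B).
7.69/10.5 = R_B/(R_A + R_B) → R_B = R_A · (0.7324)/(1 − 0.7324) = 2.46 × 2.737 = 6.732 kΩ.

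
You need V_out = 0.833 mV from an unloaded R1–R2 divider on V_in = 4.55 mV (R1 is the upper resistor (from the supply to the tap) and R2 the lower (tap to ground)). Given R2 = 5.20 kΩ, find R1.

R1 ≈ 23.2 kΩ

The divider ratio is R2/(R1+R2) = 0.833/4.55 = 0.1831.
So R1 = R2 · (V_in/V_out − 1) = 5.20 × (4.55/0.833 − 1) = 5.20 × 4.462 = 23.20 kΩ.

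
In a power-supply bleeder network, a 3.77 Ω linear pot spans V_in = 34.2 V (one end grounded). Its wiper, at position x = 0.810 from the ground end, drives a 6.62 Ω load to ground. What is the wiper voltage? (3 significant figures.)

The pot divides into 0.7163 Ω above the wiper and 3.054 Ω below.
(x·R_p) ‖ R_L = 2.090 Ω.
V_out = 34.2 × 2.090/(0.7163 + 2.090) = 25.47 V.

V_out ≈ 25.5 V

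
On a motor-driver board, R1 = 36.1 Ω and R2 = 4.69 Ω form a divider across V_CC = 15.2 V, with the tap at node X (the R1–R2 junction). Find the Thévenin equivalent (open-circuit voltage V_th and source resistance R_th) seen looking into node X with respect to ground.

With X open, the divider is unloaded: V_th = 15.2 × 4.69/40.79 = 1.748 V.
Zeroing V_CC shorts the top of R1 to ground, so R_th = R1 ‖ R2 = 4.151 Ω.

V_th ≈ 1.75 V, R_th ≈ 4.15 Ω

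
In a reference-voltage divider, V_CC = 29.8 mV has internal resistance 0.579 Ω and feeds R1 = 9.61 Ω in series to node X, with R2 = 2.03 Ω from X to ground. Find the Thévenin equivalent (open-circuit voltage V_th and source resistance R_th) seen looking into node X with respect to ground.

V_th ≈ 4.95 mV, R_th ≈ 1.69 Ω

R1' = 0.579 + 9.61 = 10.19 Ω (source resistance + R1).
Open-circuit (no load on X): V_th = V_CC · R2/(R1' + R2) = 29.8 × 2.03/(10.19 + 2.03) = 4.951 mV.
With V_CC suppressed (replaced by a short), R_th = R1' ‖ R2 = (10.19 × 2.03)/(10.19 + 2.03) = 1.693 Ω.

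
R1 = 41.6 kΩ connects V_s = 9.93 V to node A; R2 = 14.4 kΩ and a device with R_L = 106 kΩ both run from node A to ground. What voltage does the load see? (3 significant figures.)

First combine the lower leg with the load: R2 ‖ R_L = 12.68 kΩ.
Now apply the divider: V_out = 9.93 × 0.2336 = 2.319 V.

V_out ≈ 2.32 V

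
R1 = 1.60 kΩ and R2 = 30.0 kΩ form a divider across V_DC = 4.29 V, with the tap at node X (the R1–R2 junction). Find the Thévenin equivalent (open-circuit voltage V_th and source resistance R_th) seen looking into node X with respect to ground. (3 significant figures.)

V_th is the unloaded tap voltage: V_DC · R2/(R1+R2) = 4.29 × 0.9494 = 4.073 V.
With V_DC suppressed (replaced by a short), R_th = R1 ‖ R2 = (1.600 × 30.0)/(1.600 + 30.0) = 1.519 kΩ.

V_th ≈ 4.07 V, R_th ≈ 1.52 kΩ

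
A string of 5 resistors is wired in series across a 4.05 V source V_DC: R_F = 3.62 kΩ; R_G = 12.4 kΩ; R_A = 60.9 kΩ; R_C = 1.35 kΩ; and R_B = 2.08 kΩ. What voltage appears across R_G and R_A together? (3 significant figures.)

ΣR = 3.62 + 12.4 + 60.9 + 1.35 + 2.08 = 80.35 kΩ.
R_{R_G..R_A} = 12.4 + 60.9 = 73.30 kΩ.
Voltage divider: V = V_DC · (73.30 / 80.35) = 4.05 × 0.9123 = 3.695 V.

V ≈ 3.69 V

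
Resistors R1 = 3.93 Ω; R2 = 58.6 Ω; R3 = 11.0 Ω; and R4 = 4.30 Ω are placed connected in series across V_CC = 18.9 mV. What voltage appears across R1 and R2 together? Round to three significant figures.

V ≈ 15.2 mV

Total series resistance ΣR = 3.93 + 58.6 + 11.0 + 4.30 = 77.83 Ω.
R_{R1..R2} = 3.93 + 58.6 = 62.53 Ω.
Voltage divider: V = V_CC · (62.53 / 77.83) = 18.9 × 0.8034 = 15.18 mV.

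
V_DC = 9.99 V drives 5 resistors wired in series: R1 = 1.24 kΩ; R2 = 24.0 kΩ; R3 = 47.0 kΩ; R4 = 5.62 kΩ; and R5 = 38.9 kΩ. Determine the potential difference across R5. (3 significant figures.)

V ≈ 3.33 V

Series total: ΣR = 1.24 + 24.0 + 47.0 + 5.62 + 38.9 = 116.8 kΩ.
By the voltage-divider rule, V = 9.99 × 38.90/116.8 = 3.328 V.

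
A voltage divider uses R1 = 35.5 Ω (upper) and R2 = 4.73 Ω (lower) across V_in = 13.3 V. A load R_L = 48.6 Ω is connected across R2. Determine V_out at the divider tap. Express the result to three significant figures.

V_out ≈ 1.44 V

First combine the lower leg with the load: R2 ‖ R_L = 4.310 Ω.
Voltage divider with the loaded lower leg: V_out = 13.3 × 4.310/(35.5 + 4.310) = 13.3 × 0.1083 = 1.440 V.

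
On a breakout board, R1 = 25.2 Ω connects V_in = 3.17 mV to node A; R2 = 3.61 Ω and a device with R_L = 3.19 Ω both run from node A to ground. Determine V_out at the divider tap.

First combine the lower leg with the load: R2 ‖ R_L = 1.694 Ω.
Voltage divider with the loaded lower leg: V_out = 3.17 × 1.694/(25.2 + 1.694) = 3.17 × 0.06297 = 0.1996 mV.
(Unloaded it would be 0.397 mV; the load pulls it down.)

V_out ≈ 0.200 mV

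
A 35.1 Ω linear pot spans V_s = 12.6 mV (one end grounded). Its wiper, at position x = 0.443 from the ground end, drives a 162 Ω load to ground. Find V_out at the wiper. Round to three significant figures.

The pot divides into 19.55 Ω above the wiper and 15.55 Ω below.
Lower segment in parallel with the load: 15.55 ‖ 162 = 14.19 Ω.
Loaded-divider output: V_out = 12.6 × 0.4205 = 5.299 mV.
(Unloaded: V_out = x·V_s = 5.58 mV.)

V_out ≈ 5.30 mV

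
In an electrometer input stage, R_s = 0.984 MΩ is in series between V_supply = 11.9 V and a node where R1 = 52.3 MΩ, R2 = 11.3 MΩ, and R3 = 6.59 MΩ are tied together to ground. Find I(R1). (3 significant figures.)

I ≈ 0.181 µA

Parallel bank: R_p = 1/(1/52.3 + 1/11.3 + 1/6.59) = 3.856 MΩ.
V_A = 11.9 × 3.856/4.840 = 9.480 V.
Branch current I = V_A/R1 = 9.480/52.3 = 0.1813 µA.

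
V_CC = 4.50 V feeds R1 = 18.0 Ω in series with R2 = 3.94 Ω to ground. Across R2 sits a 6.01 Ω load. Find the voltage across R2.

V_out ≈ 0.525 V

The load sits in parallel with R2, giving an effective lower resistance R2' = R2·R_L/(R2+R_L) = 2.380 Ω.
Voltage divider with the loaded lower leg: V_out = 4.50 × 2.380/(18.0 + 2.380) = 4.50 × 0.1168 = 0.5255 V.
(Unloaded it would be 0.808 V; the load pulls it down.)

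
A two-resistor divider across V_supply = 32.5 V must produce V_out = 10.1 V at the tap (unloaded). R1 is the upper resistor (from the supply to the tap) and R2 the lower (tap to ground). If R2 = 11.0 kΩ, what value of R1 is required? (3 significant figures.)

V_out/V_supply = R2/(R1+R2) = 0.3108.
R1 = R2·(1/k − 1) = 11.0 × 2.218 = 24.40 kΩ.

R1 ≈ 24.4 kΩ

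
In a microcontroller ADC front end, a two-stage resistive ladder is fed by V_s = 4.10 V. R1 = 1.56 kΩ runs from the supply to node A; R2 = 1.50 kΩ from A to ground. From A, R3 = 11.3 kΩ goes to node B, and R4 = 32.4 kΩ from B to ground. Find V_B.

Node A sees R2 in parallel with the series input of stage 2, R3 + R4 = 43.70 kΩ.
R2 ‖ (R3+R4) = 1.450 kΩ.
So V_A = 4.10 × 0.4818 = 1.975 V.
V_B = V_A × 0.7414 = 1.464 V.

V_B ≈ 1.46 V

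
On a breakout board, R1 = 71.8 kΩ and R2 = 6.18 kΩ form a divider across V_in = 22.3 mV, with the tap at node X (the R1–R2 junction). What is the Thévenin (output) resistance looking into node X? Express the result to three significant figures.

Looking into X with the source shorted: R_th = R1·R2/(R1+R2) = 71.80 × 6.18/77.98 = 5.690 kΩ.

R_th ≈ 5.69 kΩ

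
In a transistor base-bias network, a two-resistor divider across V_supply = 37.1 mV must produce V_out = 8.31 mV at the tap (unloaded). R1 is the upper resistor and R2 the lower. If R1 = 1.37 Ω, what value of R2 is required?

V_out/V_supply = R2/(R1+R2) = 0.2240.
R2 = R1 · 0.2240/(1 − 0.2240) = 0.3954 Ω.

R2 ≈ 0.395 Ω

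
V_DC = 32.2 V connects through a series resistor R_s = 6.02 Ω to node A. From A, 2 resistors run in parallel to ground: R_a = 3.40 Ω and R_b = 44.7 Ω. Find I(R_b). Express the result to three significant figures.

Parallel bank: R_p = 1/(1/3.40 + 1/44.7) = 3.160 Ω.
Node voltage V_A = V_DC · R_p/(R_s + R_p) = 32.2 × 0.3442 = 11.08 V.
I(R_b) = V_A / R_b = 11.08/44.7 = 0.2479 A.

I ≈ 0.248 A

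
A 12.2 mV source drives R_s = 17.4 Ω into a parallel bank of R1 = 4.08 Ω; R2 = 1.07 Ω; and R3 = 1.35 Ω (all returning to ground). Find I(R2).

I ≈ 0.331 mA

Equivalent of the parallel group: R_p = 0.5207 Ω.
V_A by voltage divider: V_A = 12.2 × 0.5207/(17.4 + 0.5207) = 0.3545 mV.
I(R2) = V_A / R2 = 0.3545/1.07 = 0.3313 mA.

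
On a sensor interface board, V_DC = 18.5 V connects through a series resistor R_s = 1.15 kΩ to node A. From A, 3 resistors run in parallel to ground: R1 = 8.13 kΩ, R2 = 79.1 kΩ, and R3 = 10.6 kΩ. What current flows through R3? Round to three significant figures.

I ≈ 1.38 mA

Equivalent of the parallel group: R_p = 4.348 kΩ.
Node voltage V_A = V_DC · R_p/(R_s + R_p) = 18.5 × 0.7908 = 14.63 V.
Branch current I = V_A/R3 = 14.63/10.6 = 1.380 mA.
(Check via current divider: I_total = 3.365 mA; share G_k/ΣG = 0.4102 → same result.)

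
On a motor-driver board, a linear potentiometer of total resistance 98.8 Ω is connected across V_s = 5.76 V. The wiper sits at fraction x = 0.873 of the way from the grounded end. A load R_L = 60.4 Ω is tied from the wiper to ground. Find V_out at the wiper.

V_out ≈ 4.26 V

Lower segment x·R_p = 86.25 Ω; upper segment (1−x)·R_p = 12.55 Ω.
R_L loads the lower segment: effective lower R = 35.52 Ω.
Then V_out = V_s · 35.52/(12.55 + 35.52) = 4.257 V.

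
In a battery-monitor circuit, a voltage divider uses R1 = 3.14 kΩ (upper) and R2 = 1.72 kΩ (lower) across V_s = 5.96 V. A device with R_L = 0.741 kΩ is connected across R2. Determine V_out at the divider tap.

V_out ≈ 0.844 V

R2 ‖ R_L = (1.72 × 0.741)/(1.72 + 0.741) = 0.5179 kΩ.
Then V_out = V_s · R2'/(R1 + R2') = 5.96 × 0.5179/3.658 = 0.8438 V.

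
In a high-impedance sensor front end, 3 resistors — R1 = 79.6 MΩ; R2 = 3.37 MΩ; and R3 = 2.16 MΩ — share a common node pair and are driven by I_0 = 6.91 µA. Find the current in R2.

ΣG = 1/79.6 + 1/3.37 + 1/2.16 = 0.7723.
R2 takes the fraction G_k/ΣG = 0.2967/0.7723 = 0.3842, so I = 6.91 × 0.3842 = 2.655 µA.

I ≈ 2.66 µA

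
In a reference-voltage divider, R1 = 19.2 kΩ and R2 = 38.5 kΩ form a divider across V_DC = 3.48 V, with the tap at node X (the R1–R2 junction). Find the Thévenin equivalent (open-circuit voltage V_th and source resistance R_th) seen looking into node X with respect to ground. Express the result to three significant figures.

With X open, the divider is unloaded: V_th = 3.48 × 38.5/57.70 = 2.322 V.
Looking into X with the source shorted: R_th = R1·R2/(R1+R2) = 19.20 × 38.5/57.70 = 12.81 kΩ.

V_th ≈ 2.32 V, R_th ≈ 12.8 kΩ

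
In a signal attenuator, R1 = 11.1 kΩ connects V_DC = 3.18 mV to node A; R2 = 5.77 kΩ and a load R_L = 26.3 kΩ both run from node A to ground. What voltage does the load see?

First combine the lower leg with the load: R2 ‖ R_L = 4.732 kΩ.
Voltage divider with the loaded lower leg: V_out = 3.18 × 4.732/(11.1 + 4.732) = 3.18 × 0.2989 = 0.9504 mV.

V_out ≈ 0.950 mV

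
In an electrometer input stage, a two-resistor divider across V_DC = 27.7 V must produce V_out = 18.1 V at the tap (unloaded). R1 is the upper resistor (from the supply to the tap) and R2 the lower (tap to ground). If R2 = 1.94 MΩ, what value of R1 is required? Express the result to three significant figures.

V_out/V_DC = R2/(R1+R2) = 0.6534.
Rearranging, R1 = R2·(1−k)/k = 1.94 × 0.5304 = 1.029 MΩ.

R1 ≈ 1.03 MΩ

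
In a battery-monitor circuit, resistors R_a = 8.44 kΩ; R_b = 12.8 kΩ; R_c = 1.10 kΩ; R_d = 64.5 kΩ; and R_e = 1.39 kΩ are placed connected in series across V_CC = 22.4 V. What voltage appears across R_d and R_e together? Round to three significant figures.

V ≈ 16.7 V

Series total: ΣR = 8.44 + 12.8 + 1.10 + 64.5 + 1.39 = 88.23 kΩ.
R_{R_d..R_e} = 64.5 + 1.39 = 65.89 kΩ.
Voltage divider: V = V_CC · (65.89 / 88.23) = 22.4 × 0.7468 = 16.73 V.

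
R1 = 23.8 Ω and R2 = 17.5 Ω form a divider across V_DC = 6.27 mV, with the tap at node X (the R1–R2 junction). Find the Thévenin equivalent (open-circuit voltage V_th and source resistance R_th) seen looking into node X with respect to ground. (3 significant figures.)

V_th ≈ 2.66 mV, R_th ≈ 10.1 Ω

V_th is the unloaded tap voltage: V_DC · R2/(R1+R2) = 6.27 × 0.4237 = 2.657 mV.
With V_DC suppressed (replaced by a short), R_th = R1 ‖ R2 = (23.80 × 17.5)/(23.80 + 17.5) = 10.08 Ω.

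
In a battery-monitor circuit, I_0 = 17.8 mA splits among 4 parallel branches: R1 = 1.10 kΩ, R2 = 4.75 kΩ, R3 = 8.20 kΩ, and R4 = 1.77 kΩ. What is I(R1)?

Total conductance ΣG = 1/1.10 + 1/4.75 + 1/8.20 + 1/1.77 = 1.807 (units of 1/kΩ).
By the current-divider rule, I = I_0 · G_k/ΣG = 17.8 × 0.5032 = 8.957 mA.

I ≈ 8.96 mA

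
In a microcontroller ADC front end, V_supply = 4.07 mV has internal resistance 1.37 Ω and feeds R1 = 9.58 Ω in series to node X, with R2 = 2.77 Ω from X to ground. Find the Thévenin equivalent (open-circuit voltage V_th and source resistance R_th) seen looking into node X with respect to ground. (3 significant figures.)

V_th ≈ 0.822 mV, R_th ≈ 2.21 Ω

R1' = 1.37 + 9.58 = 10.95 Ω (source resistance + R1).
Open-circuit (no load on X): V_th = V_supply · R2/(R1' + R2) = 4.07 × 2.77/(10.95 + 2.77) = 0.8217 mV.
With V_supply suppressed (replaced by a short), R_th = R1' ‖ R2 = (10.95 × 2.77)/(10.95 + 2.77) = 2.211 Ω.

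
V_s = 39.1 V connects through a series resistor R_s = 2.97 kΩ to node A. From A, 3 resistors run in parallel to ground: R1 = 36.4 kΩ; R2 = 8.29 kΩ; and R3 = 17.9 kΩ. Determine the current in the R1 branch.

Parallel bank: R_p = 1/(1/36.4 + 1/8.29 + 1/17.9) = 4.903 kΩ.
V_A by voltage divider: V_A = 39.1 × 4.903/(2.97 + 4.903) = 24.35 V.
I(R1) = V_A / R1 = 24.35/36.4 = 0.6689 mA.

I ≈ 0.669 mA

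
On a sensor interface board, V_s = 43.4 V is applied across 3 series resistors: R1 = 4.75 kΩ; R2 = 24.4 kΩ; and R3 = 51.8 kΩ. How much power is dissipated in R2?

P ≈ 7.01 mW

ΣR = 80.95 kΩ → I = 43.4/80.95 = 0.5361 mA.
P = I²R = 0.2874 × 24.4 = 7.014 mW.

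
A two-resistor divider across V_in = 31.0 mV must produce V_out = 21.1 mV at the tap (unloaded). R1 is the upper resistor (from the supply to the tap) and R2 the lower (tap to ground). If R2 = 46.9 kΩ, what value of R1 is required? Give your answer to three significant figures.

R1 ≈ 22.0 kΩ

The divider ratio is R2/(R1+R2) = 21.1/31.0 = 0.6806.
So R1 = R2 · (V_in/V_out − 1) = 46.9 × (31.0/21.1 − 1) = 46.9 × 0.4692 = 22.01 kΩ.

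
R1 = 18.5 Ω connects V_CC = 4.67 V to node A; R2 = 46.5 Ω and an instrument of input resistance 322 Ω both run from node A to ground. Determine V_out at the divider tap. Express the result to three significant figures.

R2 ‖ R_L = (46.5 × 322)/(46.5 + 322) = 40.63 Ω.
Voltage divider with the loaded lower leg: V_out = 4.67 × 40.63/(18.5 + 40.63) = 4.67 × 0.6871 = 3.209 V.

V_out ≈ 3.21 V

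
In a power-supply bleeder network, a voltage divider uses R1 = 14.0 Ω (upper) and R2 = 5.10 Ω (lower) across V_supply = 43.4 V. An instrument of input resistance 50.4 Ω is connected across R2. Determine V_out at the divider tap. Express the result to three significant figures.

V_out ≈ 10.8 V

R2 ‖ R_L = (5.10 × 50.4)/(5.10 + 50.4) = 4.631 Ω.
Voltage divider with the loaded lower leg: V_out = 43.4 × 4.631/(14.0 + 4.631) = 43.4 × 0.2486 = 10.79 V.
(Unloaded it would be 11.6 V; the load pulls it down.)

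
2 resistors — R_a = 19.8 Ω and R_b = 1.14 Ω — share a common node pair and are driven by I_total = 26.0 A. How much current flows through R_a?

I ≈ 1.42 A

With just two branches, the current splits inversely with resistance.
I(R_a) = 26.0 × 1.14/(19.8 + 1.14) = 26.0 × 0.05444 = 1.415 A.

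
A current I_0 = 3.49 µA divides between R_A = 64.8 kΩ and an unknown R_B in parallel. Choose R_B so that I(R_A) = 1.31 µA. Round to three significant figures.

The fraction through R_A equals R_B/(R_A+R_B).
1.31/3.49 = R_B/(R_A + R_B) → R_B = R_A · (0.3754)/(1 − 0.3754) = 64.8 × 0.6009 = 38.94 kΩ.

R_B ≈ 38.9 kΩ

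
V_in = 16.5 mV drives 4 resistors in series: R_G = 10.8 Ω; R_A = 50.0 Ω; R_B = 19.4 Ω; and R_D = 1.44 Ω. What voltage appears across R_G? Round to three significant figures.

V ≈ 2.18 mV

ΣR = 10.8 + 50.0 + 19.4 + 1.44 = 81.64 Ω.
By the voltage-divider rule, V = 16.5 × 10.80/81.64 = 2.183 mV.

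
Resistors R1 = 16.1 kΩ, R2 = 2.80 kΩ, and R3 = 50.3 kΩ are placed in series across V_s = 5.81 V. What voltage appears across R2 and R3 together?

Series total: ΣR = 16.1 + 2.80 + 50.3 = 69.20 kΩ.
R_{R2..R3} = 2.80 + 50.3 = 53.10 kΩ.
V = V_s · R/ΣR = 5.81 × 0.7673 = 4.458 V.

V ≈ 4.46 V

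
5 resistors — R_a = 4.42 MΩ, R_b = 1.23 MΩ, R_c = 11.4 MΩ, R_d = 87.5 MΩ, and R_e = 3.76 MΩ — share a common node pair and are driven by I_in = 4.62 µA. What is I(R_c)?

ΣG = 1/4.42 + 1/1.23 + 1/11.4 + 1/87.5 + 1/3.76 = 1.404.
By the current-divider rule, I = I_in · G_k/ΣG = 4.62 × 0.06246 = 0.2886 µA.

I ≈ 0.289 µA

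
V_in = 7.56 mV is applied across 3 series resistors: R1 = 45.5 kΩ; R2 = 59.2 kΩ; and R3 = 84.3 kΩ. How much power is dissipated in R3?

The common current is I = 7.56/189.0 = 0.04000 µA.
P = I²R = 0.001600 × 84.3 = 0.1349 nW.

P ≈ 0.135 nW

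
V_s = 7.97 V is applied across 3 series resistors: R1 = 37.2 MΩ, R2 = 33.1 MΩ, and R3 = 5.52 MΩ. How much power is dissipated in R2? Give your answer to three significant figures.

P ≈ 0.366 µW

ΣR = 75.82 MΩ → I = 7.97/75.82 = 0.1051 µA.
V(R2) = I·R = 3.479 V; P = V·I = 3.479 × 0.1051 = 0.3657 µW.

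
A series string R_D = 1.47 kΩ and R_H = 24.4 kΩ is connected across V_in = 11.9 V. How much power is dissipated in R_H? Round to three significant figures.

P ≈ 5.16 mW

The common current is I = 11.9/25.87 = 0.4600 mA.
V(R_H) = I·R = 11.22 V; P = V·I = 11.22 × 0.4600 = 5.163 mW.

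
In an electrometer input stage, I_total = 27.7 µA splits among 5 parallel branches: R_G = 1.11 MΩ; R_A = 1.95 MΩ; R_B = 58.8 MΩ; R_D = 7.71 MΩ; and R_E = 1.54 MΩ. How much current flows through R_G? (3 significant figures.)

Total conductance ΣG = 1/1.11 + 1/1.95 + 1/58.8 + 1/7.71 + 1/1.54 = 2.210 (units of 1/MΩ).
R_G takes the fraction G_k/ΣG = 0.9009/2.210 = 0.4077, so I = 27.7 × 0.4077 = 11.29 µA.

I ≈ 11.3 µA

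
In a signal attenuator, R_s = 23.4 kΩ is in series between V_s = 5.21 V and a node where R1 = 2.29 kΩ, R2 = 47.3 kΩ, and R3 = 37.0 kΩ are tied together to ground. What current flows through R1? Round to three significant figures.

Parallel bank: R_p = 1/(1/2.29 + 1/47.3 + 1/37.0) = 2.062 kΩ.
Node voltage V_A = V_s · R_p/(R_s + R_p) = 5.21 × 0.08100 = 0.4220 V.
I(R1) = V_A / R1 = 0.4220/2.29 = 0.1843 mA.
(Equivalently: I_total = 0.2046 mA, then current-divider fraction G_k/ΣG = 0.9007.)

I ≈ 0.184 mA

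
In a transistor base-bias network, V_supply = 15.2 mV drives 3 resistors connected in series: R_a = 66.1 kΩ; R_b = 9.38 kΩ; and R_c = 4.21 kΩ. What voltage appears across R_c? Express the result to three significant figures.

Series total: ΣR = 66.1 + 9.38 + 4.21 = 79.69 kΩ.
Voltage divider: V = V_supply · (4.210 / 79.69) = 15.2 × 0.05283 = 0.8030 mV.

V ≈ 0.803 mV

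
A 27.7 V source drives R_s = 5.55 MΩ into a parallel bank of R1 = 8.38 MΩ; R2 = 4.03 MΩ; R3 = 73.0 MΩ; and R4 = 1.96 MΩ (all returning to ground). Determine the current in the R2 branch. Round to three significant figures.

I ≈ 1.16 µA

Combine the parallel branches: R_p = (1/8.38 + 1/4.03 + 1/73.0 + 1/1.96)⁻¹ = 1.122 MΩ.
V_A = 27.7 × 1.122/6.672 = 4.658 V.
I(R2) = V_A / R2 = 4.658/4.03 = 1.156 µA.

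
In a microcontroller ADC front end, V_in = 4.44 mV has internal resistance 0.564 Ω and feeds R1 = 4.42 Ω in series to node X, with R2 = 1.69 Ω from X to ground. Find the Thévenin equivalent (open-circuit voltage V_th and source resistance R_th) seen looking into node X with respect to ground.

V_th ≈ 1.12 mV, R_th ≈ 1.26 Ω

R1' = 0.564 + 4.42 = 4.984 Ω (source resistance + R1).
Open-circuit (no load on X): V_th = V_in · R2/(R1' + R2) = 4.44 × 1.69/(4.984 + 1.69) = 1.124 mV.
Looking into X with the source shorted: R_th = R1'·R2/(R1'+R2) = 4.984 × 1.69/6.674 = 1.262 Ω.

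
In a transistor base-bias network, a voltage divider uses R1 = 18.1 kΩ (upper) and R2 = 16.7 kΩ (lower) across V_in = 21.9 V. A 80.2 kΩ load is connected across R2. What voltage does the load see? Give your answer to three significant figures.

V_out ≈ 9.48 V

First combine the lower leg with the load: R2 ‖ R_L = 13.82 kΩ.
Now apply the divider: V_out = 21.9 × 0.4330 = 9.482 V.
(Unloaded it would be 10.5 V; the load pulls it down.)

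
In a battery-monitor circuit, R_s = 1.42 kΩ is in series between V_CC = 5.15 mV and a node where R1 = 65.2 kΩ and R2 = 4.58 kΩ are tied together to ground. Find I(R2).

Parallel bank: R_p = 1/(1/65.2 + 1/4.58) = 4.279 kΩ.
V_A by voltage divider: V_A = 5.15 × 4.279/(1.42 + 4.279) = 3.867 mV.
Branch current I = V_A/R2 = 3.867/4.58 = 0.8443 µA.
(Check via current divider: I_total = 0.9036 µA; share G_k/ΣG = 0.9344 → same result.)

I ≈ 0.844 µA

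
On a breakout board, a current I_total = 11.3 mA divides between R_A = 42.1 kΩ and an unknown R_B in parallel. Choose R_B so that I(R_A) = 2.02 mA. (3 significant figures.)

In a two-way split, I_A/I_total = R_B/(R_A + R_B).
With f = 0.1788, R_B = R_A · f/(1−f) = 42.1 × 0.2177 = 9.164 kΩ.

R_B ≈ 9.16 kΩ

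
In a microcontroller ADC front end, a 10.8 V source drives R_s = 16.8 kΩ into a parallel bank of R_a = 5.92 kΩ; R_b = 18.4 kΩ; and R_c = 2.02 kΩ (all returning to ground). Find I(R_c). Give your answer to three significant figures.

I ≈ 0.409 mA

Equivalent of the parallel group: R_p = 1.392 kΩ.
V_A = 10.8 × 1.392/18.19 = 0.8265 V.
I(R_c) = V_A / R_c = 0.8265/2.02 = 0.4091 mA.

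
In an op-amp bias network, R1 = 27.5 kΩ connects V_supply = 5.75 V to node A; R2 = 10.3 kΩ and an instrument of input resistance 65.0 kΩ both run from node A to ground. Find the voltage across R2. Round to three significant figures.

The load sits in parallel with R2, giving an effective lower resistance R2' = R2·R_L/(R2+R_L) = 8.891 kΩ.
Then V_out = V_supply · R2'/(R1 + R2') = 5.75 × 8.891/36.39 = 1.405 V.
(Unloaded it would be 1.57 V; the load pulls it down.)

V_out ≈ 1.40 V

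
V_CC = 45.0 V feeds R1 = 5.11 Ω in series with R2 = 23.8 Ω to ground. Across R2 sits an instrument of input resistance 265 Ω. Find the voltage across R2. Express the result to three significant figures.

V_out ≈ 36.5 V

R2 ‖ R_L = (23.8 × 265)/(23.8 + 265) = 21.84 Ω.
Then V_out = V_CC · R2'/(R1 + R2') = 45.0 × 21.84/26.95 = 36.47 V.
(Unloaded it would be 37.0 V; the load pulls it down.)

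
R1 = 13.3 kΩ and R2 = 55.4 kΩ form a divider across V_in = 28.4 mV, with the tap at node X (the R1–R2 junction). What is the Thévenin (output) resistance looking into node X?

Looking into X with the source shorted: R_th = R1·R2/(R1+R2) = 13.30 × 55.4/68.70 = 10.73 kΩ.

R_th ≈ 10.7 kΩ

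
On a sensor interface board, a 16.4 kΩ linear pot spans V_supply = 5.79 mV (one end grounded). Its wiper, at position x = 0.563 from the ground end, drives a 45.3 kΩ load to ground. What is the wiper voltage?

V_out ≈ 2.99 mV

Lower segment x·R_p = 9.233 kΩ; upper segment (1−x)·R_p = 7.167 kΩ.
(x·R_p) ‖ R_L = 7.670 kΩ.
V_out = 5.79 × 7.670/(7.167 + 7.670) = 2.993 mV.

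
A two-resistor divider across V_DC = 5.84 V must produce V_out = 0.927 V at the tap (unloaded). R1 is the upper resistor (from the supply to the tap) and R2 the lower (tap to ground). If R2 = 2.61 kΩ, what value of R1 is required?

R1 ≈ 13.8 kΩ

The divider ratio is R2/(R1+R2) = 0.927/5.84 = 0.1587.
So R1 = R2 · (V_DC/V_out − 1) = 2.61 × (5.84/0.927 − 1) = 2.61 × 5.300 = 13.83 kΩ.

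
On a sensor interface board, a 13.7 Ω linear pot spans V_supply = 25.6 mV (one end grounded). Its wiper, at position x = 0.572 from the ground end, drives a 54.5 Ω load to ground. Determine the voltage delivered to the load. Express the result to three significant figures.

V_out ≈ 13.8 mV

The pot divides into 5.864 Ω above the wiper and 7.836 Ω below.
R_L loads the lower segment: effective lower R = 6.851 Ω.
V_out = 25.6 × 6.851/(5.864 + 6.851) = 13.79 mV.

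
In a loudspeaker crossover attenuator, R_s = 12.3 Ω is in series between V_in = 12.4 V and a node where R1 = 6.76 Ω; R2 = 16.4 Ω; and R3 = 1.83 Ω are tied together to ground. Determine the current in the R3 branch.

Combine the parallel branches: R_p = (1/6.76 + 1/16.4 + 1/1.83)⁻¹ = 1.324 Ω.
V_A = 12.4 × 1.324/13.62 = 1.205 V.
I(R3) = V_A / R3 = 1.205/1.83 = 0.6584 A.

I ≈ 0.658 A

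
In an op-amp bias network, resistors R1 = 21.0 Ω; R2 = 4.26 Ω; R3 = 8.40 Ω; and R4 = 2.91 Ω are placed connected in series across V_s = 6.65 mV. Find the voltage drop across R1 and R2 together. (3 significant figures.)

V ≈ 4.59 mV

Total series resistance ΣR = 21.0 + 4.26 + 8.40 + 2.91 = 36.57 Ω.
R_{R1..R2} = 21.0 + 4.26 = 25.26 Ω.
By the voltage-divider rule, V = 6.65 × 25.26/36.57 = 4.593 mV.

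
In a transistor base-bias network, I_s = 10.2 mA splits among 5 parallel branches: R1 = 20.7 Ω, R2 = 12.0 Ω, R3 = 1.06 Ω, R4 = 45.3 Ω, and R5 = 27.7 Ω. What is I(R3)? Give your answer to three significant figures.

Total conductance ΣG = 1/20.7 + 1/12.0 + 1/1.06 + 1/45.3 + 1/27.7 = 1.133 (units of 1/Ω).
Current divider: I(R3) = I_s · G_k/ΣG = 10.2 × (0.9434/1.133) = 10.2 × 0.8325 = 8.491 mA.

I ≈ 8.49 mA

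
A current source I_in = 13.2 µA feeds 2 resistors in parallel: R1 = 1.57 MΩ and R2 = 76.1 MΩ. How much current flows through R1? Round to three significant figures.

For two parallel branches, I_k = I_in · (other R)/(sum of R).
I(R1) = 13.2 × 76.1/(1.57 + 76.1) = 13.2 × 0.9798 = 12.93 µA.

I ≈ 12.9 µA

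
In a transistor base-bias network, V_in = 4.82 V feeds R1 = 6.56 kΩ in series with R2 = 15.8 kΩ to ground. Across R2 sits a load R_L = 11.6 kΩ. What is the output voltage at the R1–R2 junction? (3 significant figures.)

R2 ‖ R_L = (15.8 × 11.6)/(15.8 + 11.6) = 6.689 kΩ.
Then V_out = V_in · R2'/(R1 + R2') = 4.82 × 6.689/13.25 = 2.433 V.

V_out ≈ 2.43 V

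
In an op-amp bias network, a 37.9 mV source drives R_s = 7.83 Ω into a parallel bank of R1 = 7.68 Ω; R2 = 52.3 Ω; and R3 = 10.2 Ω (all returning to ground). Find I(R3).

I ≈ 1.27 mA

Equivalent of the parallel group: R_p = 4.043 Ω.
V_A by voltage divider: V_A = 37.9 × 4.043/(7.83 + 4.043) = 12.90 mV.
Branch current I = V_A/R3 = 12.90/10.2 = 1.265 mA.
(Equivalently: I_total = 3.192 mA, then current-divider fraction G_k/ΣG = 0.3963.)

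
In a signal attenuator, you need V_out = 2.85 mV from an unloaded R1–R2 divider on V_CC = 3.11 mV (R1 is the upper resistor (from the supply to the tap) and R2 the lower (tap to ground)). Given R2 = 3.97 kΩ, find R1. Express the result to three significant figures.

R1 ≈ 0.362 kΩ

V_out/V_CC = R2/(R1+R2) = 0.9164.
R1 = R2·(1/k − 1) = 3.97 × 0.09123 = 0.3622 kΩ.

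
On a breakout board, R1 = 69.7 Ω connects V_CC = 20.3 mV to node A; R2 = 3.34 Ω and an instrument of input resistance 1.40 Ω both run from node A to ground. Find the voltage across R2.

V_out ≈ 0.283 mV

R2 ‖ R_L = (3.34 × 1.40)/(3.34 + 1.40) = 0.9865 Ω.
Now apply the divider: V_out = 20.3 × 0.01396 = 0.2833 mV.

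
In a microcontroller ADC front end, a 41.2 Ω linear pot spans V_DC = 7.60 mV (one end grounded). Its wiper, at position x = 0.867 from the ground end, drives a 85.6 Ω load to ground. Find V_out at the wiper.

V_out ≈ 6.24 mV

Lower segment x·R_p = 35.72 Ω; upper segment (1−x)·R_p = 5.480 Ω.
R_L loads the lower segment: effective lower R = 25.20 Ω.
Then V_out = V_DC · 25.20/(5.480 + 25.20) = 6.243 mV.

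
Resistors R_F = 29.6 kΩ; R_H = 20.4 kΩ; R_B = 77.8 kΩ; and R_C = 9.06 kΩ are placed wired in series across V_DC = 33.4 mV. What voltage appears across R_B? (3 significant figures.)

V ≈ 19.0 mV

Series total: ΣR = 29.6 + 20.4 + 77.8 + 9.06 = 136.9 kΩ.
V = V_DC · R/ΣR = 33.4 × 0.5685 = 18.99 mV.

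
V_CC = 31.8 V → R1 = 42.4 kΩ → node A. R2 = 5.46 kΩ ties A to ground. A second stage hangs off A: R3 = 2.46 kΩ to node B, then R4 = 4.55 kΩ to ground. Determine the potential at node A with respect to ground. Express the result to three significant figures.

V_A ≈ 2.15 V

Node A sees R2 in parallel with the series input of stage 2, R3 + R4 = 7.010 kΩ.
R2 ‖ (R3+R4) = 3.069 kΩ.
So V_A = 31.8 × 0.06750 = 2.147 V.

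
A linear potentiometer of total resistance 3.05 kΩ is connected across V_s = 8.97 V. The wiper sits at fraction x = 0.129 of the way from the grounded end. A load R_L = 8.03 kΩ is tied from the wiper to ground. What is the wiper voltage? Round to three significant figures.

Lower segment x·R_p = 0.3934 kΩ; upper segment (1−x)·R_p = 2.657 kΩ.
(x·R_p) ‖ R_L = 0.3751 kΩ.
V_out = 8.97 × 0.3751/(2.657 + 0.3751) = 1.110 V.
(Unloaded: V_out = x·V_s = 1.16 V.)

V_out ≈ 1.11 V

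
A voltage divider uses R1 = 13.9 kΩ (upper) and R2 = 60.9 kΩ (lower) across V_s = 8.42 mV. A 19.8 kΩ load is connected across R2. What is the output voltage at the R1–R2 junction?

V_out ≈ 4.36 mV

The load sits in parallel with R2, giving an effective lower resistance R2' = R2·R_L/(R2+R_L) = 14.94 kΩ.
Now apply the divider: V_out = 8.42 × 0.5181 = 4.362 mV.
(Unloaded it would be 6.86 mV; the load pulls it down.)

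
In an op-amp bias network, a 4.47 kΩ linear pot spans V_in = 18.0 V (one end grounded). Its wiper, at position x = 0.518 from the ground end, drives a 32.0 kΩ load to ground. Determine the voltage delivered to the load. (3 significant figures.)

The pot divides into 2.155 kΩ above the wiper and 2.315 kΩ below.
(x·R_p) ‖ R_L = 2.159 kΩ.
V_out = 18.0 × 2.159/(2.155 + 2.159) = 9.010 V.
(Unloaded: V_out = x·V_in = 9.32 V.)

V_out ≈ 9.01 V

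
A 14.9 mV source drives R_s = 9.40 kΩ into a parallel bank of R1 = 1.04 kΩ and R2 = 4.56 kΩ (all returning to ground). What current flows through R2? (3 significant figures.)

I ≈ 0.270 µA

Equivalent of the parallel group: R_p = 0.8469 kΩ.
V_A by voltage divider: V_A = 14.9 × 0.8469/(9.40 + 0.8469) = 1.231 mV.
I(R2) = V_A / R2 = 1.231/4.56 = 0.2700 µA.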